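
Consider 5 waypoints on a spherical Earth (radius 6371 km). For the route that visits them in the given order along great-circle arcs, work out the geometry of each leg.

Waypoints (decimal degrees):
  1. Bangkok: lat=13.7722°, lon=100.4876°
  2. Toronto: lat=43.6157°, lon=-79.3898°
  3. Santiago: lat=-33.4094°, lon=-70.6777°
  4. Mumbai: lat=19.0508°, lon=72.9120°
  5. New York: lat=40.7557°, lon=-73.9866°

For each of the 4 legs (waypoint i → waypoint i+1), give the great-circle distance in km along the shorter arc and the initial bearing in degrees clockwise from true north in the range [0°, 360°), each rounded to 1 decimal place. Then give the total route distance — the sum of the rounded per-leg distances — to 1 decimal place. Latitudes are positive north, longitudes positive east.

Leg 1: φ1=0.2403702, φ2=0.7612376, Δφ=0.5208673, Δλ=-3.1394529 rad; a=sin²(Δφ/2)+cosφ1·cosφ2·sin²(Δλ/2)=0.7694735382; c=2·atan2(√a, √(1-a))=2.139982937; dist=6371·c=13633.831 ≈ 13633.8 km; running total=13633.8 km
Leg 1 bearing: y=sinΔλ·cosφ2=-0.00154916, x=cosφ1·sinφ2-sinφ1·cosφ2·cosΔλ=0.84233820; θ=atan2(y, x)=-0.1054° <0 so +360° → 359.8946° ≈ 359.9°
Leg 2: φ1=0.7612376, φ2=-0.5831040, Δφ=-1.3443416, Δλ=0.1520548 rad; a=sin²(Δφ/2)+cosφ1·cosφ2·sin²(Δλ/2)=0.3912244285; c=2·atan2(√a, √(1-a))=1.351491510; dist=6371·c=8610.352 ≈ 8610.4 km; running total=22244.2 km
Leg 2 bearing: y=sinΔλ·cosφ2=0.12644037, x=cosφ1·sinφ2-sinφ1·cosφ2·cosΔλ=-0.96782454; θ=atan2(y, x)=172.5568° ≈ 172.6°
Leg 3: φ1=-0.5831040, φ2=0.3324992, Δφ=0.9156032, Δλ=2.5061130 rad; a=sin²(Δφ/2)+cosφ1·cosφ2·sin²(Δλ/2)=0.9073661556; c=2·atan2(√a, √(1-a))=2.523063710; dist=6371·c=16074.439 ≈ 16074.4 km; running total=38318.6 km
Leg 3 bearing: y=sinΔλ·cosφ2=0.56105383, x=cosφ1·sinφ2-sinφ1·cosφ2·cosΔλ=-0.14638943; θ=atan2(y, x)=104.6235° ≈ 104.6°
Leg 4: φ1=0.3324992, φ2=0.7113212, Δφ=0.3788220, Δλ=-2.5638642 rad; a=sin²(Δφ/2)+cosφ1·cosφ2·sin²(Δλ/2)=0.6933585439; c=2·atan2(√a, √(1-a))=1.967865375; dist=6371·c=12537.270 ≈ 12537.3 km; running total=50855.9 km
Leg 4 bearing: y=sinΔλ·cosφ2=-0.41368776, x=cosφ1·sinφ2-sinφ1·cosφ2·cosΔλ=0.82420406; θ=atan2(y, x)=-26.6532° <0 so +360° → 333.3468° ≈ 333.3°

Leg 1: dist=13633.8 km, bearing=359.9°
Leg 2: dist=8610.4 km, bearing=172.6°
Leg 3: dist=16074.4 km, bearing=104.6°
Leg 4: dist=12537.3 km, bearing=333.3°
Total: 50855.9 km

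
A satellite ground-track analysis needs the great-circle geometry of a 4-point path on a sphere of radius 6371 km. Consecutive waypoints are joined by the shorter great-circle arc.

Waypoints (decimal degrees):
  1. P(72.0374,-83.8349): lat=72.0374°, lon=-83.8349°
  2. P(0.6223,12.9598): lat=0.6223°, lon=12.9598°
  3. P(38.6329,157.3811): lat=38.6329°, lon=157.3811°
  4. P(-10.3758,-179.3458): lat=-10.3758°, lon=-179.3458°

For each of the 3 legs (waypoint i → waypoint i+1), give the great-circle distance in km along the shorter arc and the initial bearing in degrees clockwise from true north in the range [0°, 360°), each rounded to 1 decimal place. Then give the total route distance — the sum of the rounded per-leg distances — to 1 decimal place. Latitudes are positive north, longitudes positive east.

Leg 1: dist=10174.2 km, bearing=83.3°
Leg 2: dist=14337.5 km, bearing=35.8°
Leg 3: dist=5960.0 km, bearing=151.1°
Total: 30471.7 km

Leg 1: φ1=1.2572898, φ2=0.0108612, Δφ=-1.2464286, Δλ=1.6893862 rad; a=sin²(Δφ/2)+cosφ1·cosφ2·sin²(Δλ/2)=0.5130766303; c=2·atan2(√a, √(1-a))=1.596952570; dist=6371·c=10174.185 ≈ 10174.2 km; running total=10174.2 km
Leg 1 bearing: y=sinΔλ·cosφ2=0.99291789, x=cosφ1·sinφ2-sinφ1·cosφ2·cosΔλ=0.11588819; θ=atan2(y, x)=83.3429° ≈ 83.3°
Leg 2: φ1=0.0108612, φ2=0.6742713, Δφ=0.6634101, Δλ=2.5206272 rad; a=sin²(Δφ/2)+cosφ1·cosφ2·sin²(Δλ/2)=0.8142571111; c=2·atan2(√a, √(1-a))=2.250437825; dist=6371·c=14337.539 ≈ 14337.5 km; running total=24511.7 km
Leg 2 bearing: y=sinΔλ·cosφ2=0.45449625, x=cosφ1·sinφ2-sinφ1·cosφ2·cosΔλ=0.63119176; θ=atan2(y, x)=35.7562° ≈ 35.8°
Leg 3: φ1=0.6742713, φ2=-0.1810919, Δφ=-0.8553632, Δλ=-5.8769931 rad; a=sin²(Δφ/2)+cosφ1·cosφ2·sin²(Δλ/2)=0.2032889011; c=2·atan2(√a, √(1-a))=0.935492365; dist=6371·c=5960.022 ≈ 5960.0 km; running total=30471.7 km
Leg 3 bearing: y=sinΔλ·cosφ2=0.38865320, x=cosφ1·sinφ2-sinφ1·cosφ2·cosΔλ=-0.70483955; θ=atan2(y, x)=151.1274° ≈ 151.1°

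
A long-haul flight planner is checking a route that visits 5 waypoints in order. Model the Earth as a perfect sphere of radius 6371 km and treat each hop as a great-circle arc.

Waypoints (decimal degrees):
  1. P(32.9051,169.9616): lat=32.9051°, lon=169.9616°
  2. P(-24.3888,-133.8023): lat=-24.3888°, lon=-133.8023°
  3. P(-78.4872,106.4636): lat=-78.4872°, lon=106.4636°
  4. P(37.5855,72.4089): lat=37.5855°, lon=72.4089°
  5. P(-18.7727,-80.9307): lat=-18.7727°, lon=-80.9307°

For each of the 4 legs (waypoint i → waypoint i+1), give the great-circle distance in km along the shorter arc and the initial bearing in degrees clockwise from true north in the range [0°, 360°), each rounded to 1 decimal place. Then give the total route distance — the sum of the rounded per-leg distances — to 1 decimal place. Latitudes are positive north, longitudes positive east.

Leg 1: φ1=0.5743023, φ2=-0.4256649, Δφ=-0.9999672, Δλ=-5.3016802 rad; a=sin²(Δφ/2)+cosφ1·cosφ2·sin²(Δλ/2)=0.3996749506; c=2·atan2(√a, √(1-a))=1.368774857; dist=6371·c=8720.465 ≈ 8720.5 km; running total=8720.5 km
Leg 1 bearing: y=sinΔλ·cosφ2=0.75715014, x=cosφ1·sinφ2-sinφ1·cosφ2·cosΔλ=-0.62166164; θ=atan2(y, x)=129.3879° ≈ 129.4°
Leg 2: φ1=-0.4256649, φ2=-1.3698601, Δφ=-0.9441952, Δλ=4.1934310 rad; a=sin²(Δφ/2)+cosφ1·cosφ2·sin²(Δλ/2)=0.3427691817; c=2·atan2(√a, √(1-a))=1.250906860; dist=6371·c=7969.528 ≈ 7969.5 km; running total=16690.0 km
Leg 2 bearing: y=sinΔλ·cosφ2=-0.17330854, x=cosφ1·sinφ2-sinφ1·cosφ2·cosΔλ=-0.93331561; θ=atan2(y, x)=-169.4805° <0 so +360° → 190.5195° ≈ 190.5°
Leg 3: φ1=-1.3698601, φ2=0.6559907, Δφ=2.0258508, Δλ=-0.5943666 rad; a=sin²(Δφ/2)+cosφ1·cosφ2·sin²(Δλ/2)=0.7333176928; c=2·atan2(√a, √(1-a))=2.056279081; dist=6371·c=13100.554 ≈ 13100.6 km; running total=29790.6 km
Leg 3 bearing: y=sinΔλ·cosφ2=-0.44375608, x=cosφ1·sinφ2-sinφ1·cosφ2·cosΔλ=0.76506991; θ=atan2(y, x)=-30.1146° <0 so +360° → 329.8854° ≈ 329.9°
Leg 4: φ1=0.6559907, φ2=-0.3276454, Δφ=-0.9836362, Δλ=-2.6762809 rad; a=sin²(Δφ/2)+cosφ1·cosφ2·sin²(Δλ/2)=0.9334039488; c=2·atan2(√a, √(1-a))=2.619560993; dist=6371·c=16689.223 ≈ 16689.2 km; running total=46479.8 km
Leg 4 bearing: y=sinΔλ·cosφ2=-0.42483173, x=cosφ1·sinφ2-sinφ1·cosφ2·cosΔλ=0.26107866; θ=atan2(y, x)=-58.4274° <0 so +360° → 301.5726° ≈ 301.6°

Leg 1: dist=8720.5 km, bearing=129.4°
Leg 2: dist=7969.5 km, bearing=190.5°
Leg 3: dist=13100.6 km, bearing=329.9°
Leg 4: dist=16689.2 km, bearing=301.6°
Total: 46479.8 km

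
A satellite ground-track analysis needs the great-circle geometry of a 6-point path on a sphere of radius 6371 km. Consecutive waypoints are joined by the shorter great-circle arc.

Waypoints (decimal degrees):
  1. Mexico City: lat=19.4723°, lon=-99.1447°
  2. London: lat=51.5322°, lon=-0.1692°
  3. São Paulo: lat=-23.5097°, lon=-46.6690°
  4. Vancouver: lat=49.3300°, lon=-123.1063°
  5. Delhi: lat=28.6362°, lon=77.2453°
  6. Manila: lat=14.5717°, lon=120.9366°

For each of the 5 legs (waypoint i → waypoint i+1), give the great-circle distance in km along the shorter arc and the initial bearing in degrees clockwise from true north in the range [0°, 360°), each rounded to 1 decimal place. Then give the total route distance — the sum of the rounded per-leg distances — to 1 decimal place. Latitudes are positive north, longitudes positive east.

Leg 1: dist=8922.4 km, bearing=38.6°
Leg 2: dist=9495.1 km, bearing=221.9°
Leg 3: dist=11046.9 km, bearing=320.1°
Leg 4: dist=11113.9 km, bearing=341.9°
Leg 5: dist=4749.2 km, bearing=99.7°
Total: 45327.5 km

Leg 1: φ1=0.3398557, φ2=0.8994066, Δφ=0.5595508, Δλ=1.7274484 rad; a=sin²(Δφ/2)+cosφ1·cosφ2·sin²(Δλ/2)=0.4152501307; c=2·atan2(√a, √(1-a))=1.400474286; dist=6371·c=8922.422 ≈ 8922.4 km; running total=8922.4 km
Leg 1 bearing: y=sinΔλ·cosφ2=0.61445750, x=cosφ1·sinφ2-sinφ1·cosφ2·cosΔλ=0.77052698; θ=atan2(y, x)=38.5706° ≈ 38.6°
Leg 2: φ1=0.8994066, φ2=-0.4103217, Δφ=-1.3097282, Δλ=-0.8115746 rad; a=sin²(Δφ/2)+cosφ1·cosφ2·sin²(Δλ/2)=0.4598301552; c=2·atan2(√a, √(1-a))=1.490369960; dist=6371·c=9495.147 ≈ 9495.1 km; running total=18417.5 km
Leg 2 bearing: y=sinΔλ·cosφ2=-0.66516069, x=cosφ1·sinφ2-sinφ1·cosφ2·cosΔλ=-0.74236567; θ=atan2(y, x)=-138.1396° <0 so +360° → 221.8604° ≈ 221.9°
Leg 3: φ1=-0.4103217, φ2=0.8609709, Δφ=1.2712926, Δλ=-1.3340826 rad; a=sin²(Δφ/2)+cosφ1·cosφ2·sin²(Δλ/2)=0.5812076082; c=2·atan2(√a, √(1-a))=1.733934205; dist=6371·c=11046.895 ≈ 11046.9 km; running total=29464.4 km
Leg 3 bearing: y=sinΔλ·cosφ2=-0.63352793, x=cosφ1·sinφ2-sinφ1·cosφ2·cosΔλ=0.75648110; θ=atan2(y, x)=-39.9451° <0 so +360° → 320.0549° ≈ 320.1°
Leg 4: φ1=0.8609709, φ2=0.4997960, Δφ=-0.3611749, Δλ=3.4967951 rad; a=sin²(Δφ/2)+cosφ1·cosφ2·sin²(Δλ/2)=0.5863915623; c=2·atan2(√a, √(1-a))=1.744450922; dist=6371·c=11113.897 ≈ 11113.9 km; running total=40578.3 km
Leg 4 bearing: y=sinΔλ·cosφ2=-0.30523982, x=cosφ1·sinφ2-sinφ1·cosφ2·cosΔλ=0.93646924; θ=atan2(y, x)=-18.0532° <0 so +360° → 341.9468° ≈ 341.9°
Leg 5: φ1=0.4997960, φ2=0.2543241, Δφ=-0.2454718, Δλ=0.7625570 rad; a=sin²(Δφ/2)+cosφ1·cosφ2·sin²(Δλ/2)=0.1326066334; c=2·atan2(√a, √(1-a))=0.745444114; dist=6371·c=4749.224 ≈ 4749.2 km; running total=45327.5 km
Leg 5 bearing: y=sinΔλ·cosφ2=0.66855293, x=cosφ1·sinφ2-sinφ1·cosφ2·cosΔλ=-0.11456632; θ=atan2(y, x)=99.7240° ≈ 99.7°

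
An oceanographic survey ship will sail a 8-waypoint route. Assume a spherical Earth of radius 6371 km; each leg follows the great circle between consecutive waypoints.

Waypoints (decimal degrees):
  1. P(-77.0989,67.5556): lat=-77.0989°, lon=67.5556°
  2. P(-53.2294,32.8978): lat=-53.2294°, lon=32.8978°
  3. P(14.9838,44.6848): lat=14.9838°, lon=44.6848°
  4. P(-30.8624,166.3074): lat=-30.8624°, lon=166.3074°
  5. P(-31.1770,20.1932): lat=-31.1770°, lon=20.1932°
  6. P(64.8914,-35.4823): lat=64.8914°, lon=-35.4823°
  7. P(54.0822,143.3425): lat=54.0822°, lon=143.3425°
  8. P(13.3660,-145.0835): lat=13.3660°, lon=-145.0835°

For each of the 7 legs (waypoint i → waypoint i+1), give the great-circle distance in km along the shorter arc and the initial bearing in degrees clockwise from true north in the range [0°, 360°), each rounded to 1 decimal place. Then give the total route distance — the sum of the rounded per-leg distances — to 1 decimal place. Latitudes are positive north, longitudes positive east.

Leg 1: dist=3005.8 km, bearing=311.5°
Leg 2: dist=7668.4 km, bearing=12.2°
Leg 3: dist=13851.5 km, bearing=117.4°
Leg 4: dist=12245.7 km, bearing=210.5°
Leg 5: dist=11710.0 km, bearing=338.7°
Leg 6: dist=6785.4 km, bearing=0.8°
Leg 7: dist=7609.2 km, bearing=97.0°
Total: 62876.0 km

Leg 1: φ1=-1.3456297, φ2=-0.9290283, Δφ=0.4166014, Δλ=-0.6048927 rad; a=sin²(Δφ/2)+cosφ1·cosφ2·sin²(Δλ/2)=0.0546226108; c=2·atan2(√a, √(1-a))=0.471793115; dist=6371·c=3005.794 ≈ 3005.8 km; running total=3005.8 km
Leg 1 bearing: y=sinΔλ·cosφ2=-0.34041535, x=cosφ1·sinφ2-sinφ1·cosφ2·cosΔλ=0.30112010; θ=atan2(y, x)=-48.5051° <0 so +360° → 311.4949° ≈ 311.5°
Leg 2: φ1=-0.9290283, φ2=0.2615166, Δφ=1.1905449, Δλ=0.2057220 rad; a=sin²(Δφ/2)+cosφ1·cosφ2·sin²(Δλ/2)=0.3205196965; c=2·atan2(√a, √(1-a))=1.203642284; dist=6371·c=7668.405 ≈ 7668.4 km; running total=10674.2 km
Leg 2 bearing: y=sinΔλ·cosφ2=0.19732842, x=cosφ1·sinφ2-sinφ1·cosφ2·cosΔλ=0.91225478; θ=atan2(y, x)=12.2055° ≈ 12.2°
Leg 3: φ1=0.2615166, φ2=-0.5386505, Δφ=-0.8001671, Δλ=2.1227148 rad; a=sin²(Δφ/2)+cosφ1·cosφ2·sin²(Δλ/2)=0.7837020002; c=2·atan2(√a, √(1-a))=2.174146116; dist=6371·c=13851.485 ≈ 13851.5 km; running total=24525.7 km
Leg 3 bearing: y=sinΔλ·cosφ2=0.73094640, x=cosφ1·sinφ2-sinφ1·cosφ2·cosΔλ=-0.37917023; θ=atan2(y, x)=117.4175° ≈ 117.4°
Leg 4: φ1=-0.5386505, φ2=-0.5441413, Δφ=-0.0054908, Δλ=-2.5501739 rad; a=sin²(Δφ/2)+cosφ1·cosφ2·sin²(Δλ/2)=0.6720613123; c=2·atan2(√a, √(1-a))=1.922100505; dist=6371·c=12245.702 ≈ 12245.7 km; running total=36771.4 km
Leg 4 bearing: y=sinΔλ·cosφ2=-0.47701516, x=cosφ1·sinφ2-sinφ1·cosφ2·cosΔλ=-0.80872502; θ=atan2(y, x)=-149.4664° <0 so +360° → 210.5336° ≈ 210.5°
Leg 5: φ1=-0.5441413, φ2=1.1325686, Δφ=1.6767099, Δλ=-0.9717208 rad; a=sin²(Δφ/2)+cosφ1·cosφ2·sin²(Δλ/2)=0.6320245380; c=2·atan2(√a, √(1-a))=1.838014201; dist=6371·c=11709.988 ≈ 11710.0 km; running total=48481.4 km
Leg 5 bearing: y=sinΔλ·cosφ2=-0.35044042, x=cosφ1·sinφ2-sinφ1·cosφ2·cosΔλ=0.89859312; θ=atan2(y, x)=-21.3052° <0 so +360° → 338.6948° ≈ 338.7°
Leg 6: φ1=1.1325686, φ2=0.9439125, Δφ=-0.1886561, Δλ=3.1210815 rad; a=sin²(Δφ/2)+cosφ1·cosφ2·sin²(Δλ/2)=0.2577705334; c=2·atan2(√a, √(1-a))=1.065051759; dist=6371·c=6785.445 ≈ 6785.4 km; running total=55266.8 km
Leg 6 bearing: y=sinΔλ·cosφ2=0.01203147, x=cosφ1·sinφ2-sinφ1·cosφ2·cosΔλ=0.87473126; θ=atan2(y, x)=0.7880° ≈ 0.8°
Leg 7: φ1=0.9439125, φ2=0.2332807, Δφ=-0.7106317, Δλ=-5.0339833 rad; a=sin²(Δφ/2)+cosφ1·cosφ2·sin²(Δλ/2)=0.3161934305; c=2·atan2(√a, √(1-a))=1.194355188; dist=6371·c=7609.237 ≈ 7609.2 km; running total=62876.0 km
Leg 7 bearing: y=sinΔλ·cosφ2=0.92303457, x=cosφ1·sinφ2-sinφ1·cosφ2·cosΔλ=-0.11343614; θ=atan2(y, x)=97.0062° ≈ 97.0°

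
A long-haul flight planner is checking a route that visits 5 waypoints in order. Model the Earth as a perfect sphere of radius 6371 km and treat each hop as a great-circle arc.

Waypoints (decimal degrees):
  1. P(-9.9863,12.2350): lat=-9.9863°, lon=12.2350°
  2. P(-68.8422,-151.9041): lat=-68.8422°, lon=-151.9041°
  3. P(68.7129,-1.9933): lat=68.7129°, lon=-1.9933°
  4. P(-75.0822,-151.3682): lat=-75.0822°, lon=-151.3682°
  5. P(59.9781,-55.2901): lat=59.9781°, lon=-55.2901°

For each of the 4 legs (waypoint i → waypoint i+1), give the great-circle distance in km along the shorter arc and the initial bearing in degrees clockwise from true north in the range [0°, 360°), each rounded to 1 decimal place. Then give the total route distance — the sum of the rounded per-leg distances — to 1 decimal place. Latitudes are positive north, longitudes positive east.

Leg 1: dist=11162.0 km, bearing=185.8°
Leg 2: dist=18816.0 km, bearing=76.6°
Leg 3: dist=18764.4 km, bearing=222.2°
Leg 4: dist=16483.9 km, bearing=71.0°
Total: 65226.3 km

Leg 1: φ1=-0.1742938, φ2=-1.2015231, Δφ=-1.0272292, Δλ=-2.8647677 rad; a=sin²(Δφ/2)+cosφ1·cosφ2·sin²(Δλ/2)=0.5901064845; c=2·atan2(√a, √(1-a))=1.751999288; dist=6371·c=11161.987 ≈ 11162.0 km; running total=11162.0 km
Leg 1 bearing: y=sinΔλ·cosφ2=-0.09864532, x=cosφ1·sinφ2-sinφ1·cosφ2·cosΔλ=-0.97866868; θ=atan2(y, x)=-174.2443° <0 so +360° → 185.7557° ≈ 185.8°
Leg 2: φ1=-1.2015231, φ2=1.1992663, Δφ=2.4007894, Δλ=2.6164370 rad; a=sin²(Δφ/2)+cosφ1·cosφ2·sin²(Δλ/2)=0.9911699520; c=2·atan2(√a, √(1-a))=2.953378297; dist=6371·c=18815.973 ≈ 18816.0 km; running total=29978.0 km
Leg 2 bearing: y=sinΔλ·cosφ2=0.18200998, x=cosφ1·sinφ2-sinφ1·cosφ2·cosΔλ=0.04336681; θ=atan2(y, x)=76.5982° ≈ 76.6°
Leg 3: φ1=1.1992663, φ2=-1.3104316, Δφ=-2.5096979, Δλ=-2.6070838 rad; a=sin²(Δφ/2)+cosφ1·cosφ2·sin²(Δλ/2)=0.9903958820; c=2·atan2(√a, √(1-a))=2.945276350; dist=6371·c=18764.356 ≈ 18764.4 km; running total=48742.4 km
Leg 3 bearing: y=sinΔλ·cosφ2=-0.13114112, x=cosφ1·sinφ2-sinφ1·cosφ2·cosΔλ=-0.14439364; θ=atan2(y, x)=-137.7537° <0 so +360° → 222.2463° ≈ 222.2°
Leg 4: φ1=-1.3104316, φ2=1.0468153, Δφ=2.3572469, Δλ=1.6768792 rad; a=sin²(Δφ/2)+cosφ1·cosφ2·sin²(Δλ/2)=0.9251451599; c=2·atan2(√a, √(1-a))=2.587332985; dist=6371·c=16483.898 ≈ 16483.9 km; running total=65226.3 km
Leg 4 bearing: y=sinΔλ·cosφ2=0.49751837, x=cosφ1·sinφ2-sinφ1·cosφ2·cosΔλ=0.17170279; θ=atan2(y, x)=70.9595° ≈ 71.0°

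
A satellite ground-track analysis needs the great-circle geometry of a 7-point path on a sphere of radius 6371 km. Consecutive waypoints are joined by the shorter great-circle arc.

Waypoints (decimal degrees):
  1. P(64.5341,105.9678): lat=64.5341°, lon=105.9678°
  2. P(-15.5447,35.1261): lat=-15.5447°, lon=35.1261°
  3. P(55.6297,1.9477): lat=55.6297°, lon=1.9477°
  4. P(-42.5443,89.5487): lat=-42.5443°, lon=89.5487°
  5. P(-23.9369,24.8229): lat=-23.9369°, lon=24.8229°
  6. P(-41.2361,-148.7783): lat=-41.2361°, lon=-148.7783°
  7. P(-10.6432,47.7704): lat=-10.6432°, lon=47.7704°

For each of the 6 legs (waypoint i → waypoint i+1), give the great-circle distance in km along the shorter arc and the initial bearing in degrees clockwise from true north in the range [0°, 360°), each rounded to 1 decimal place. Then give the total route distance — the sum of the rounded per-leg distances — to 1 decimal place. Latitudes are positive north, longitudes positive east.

Leg 1: dist=10684.2 km, bearing=246.2°
Leg 2: dist=8502.7 km, bearing=341.5°
Leg 3: dist=13647.1 km, bearing=118.9°
Leg 4: dist=6206.5 km, bearing=267.6°
Leg 5: dist=12738.2 km, bearing=185.3°
Leg 6: dist=14002.1 km, bearing=200.2°
Total: 65780.8 km

Leg 1: φ1=1.1263325, φ2=-0.2713062, Δφ=-1.3976387, Δλ=-1.2364209 rad; a=sin²(Δφ/2)+cosφ1·cosφ2·sin²(Δλ/2)=0.5530027757; c=2·atan2(√a, √(1-a))=1.677001423; dist=6371·c=10684.176 ≈ 10684.2 km; running total=10684.2 km
Leg 1 bearing: y=sinΔλ·cosφ2=-0.91006301, x=cosφ1·sinφ2-sinφ1·cosφ2·cosΔλ=-0.40068458; θ=atan2(y, x)=-113.7630° <0 so +360° → 246.2370° ≈ 246.2°
Leg 2: φ1=-0.2713062, φ2=0.9709214, Δφ=1.2422276, Δλ=-0.5790723 rad; a=sin²(Δφ/2)+cosφ1·cosφ2·sin²(Δλ/2)=0.3829906377; c=2·atan2(√a, √(1-a))=1.334587183; dist=6371·c=8502.655 ≈ 8502.7 km; running total=19186.9 km
Leg 2 bearing: y=sinΔλ·cosφ2=-0.30894281, x=cosφ1·sinφ2-sinφ1·cosφ2·cosΔλ=0.92184032; θ=atan2(y, x)=-18.5279° <0 so +360° → 341.4721° ≈ 341.5°
Leg 3: φ1=0.9709214, φ2=-0.7425381, Δφ=-1.7134595, Δλ=1.5289259 rad; a=sin²(Δφ/2)+cosφ1·cosφ2·sin²(Δλ/2)=0.7703483856; c=2·atan2(√a, √(1-a))=2.142061505; dist=6371·c=13647.074 ≈ 13647.1 km; running total=32834.0 km
Leg 3 bearing: y=sinΔλ·cosφ2=0.73610904, x=cosφ1·sinφ2-sinφ1·cosφ2·cosΔλ=-0.40717377; θ=atan2(y, x)=118.9489° ≈ 118.9°
Leg 4: φ1=-0.7425381, φ2=-0.4177777, Δφ=0.3247604, Δλ=-1.1296783 rad; a=sin²(Δφ/2)+cosφ1·cosφ2·sin²(Δλ/2)=0.2190788185; c=2·atan2(√a, √(1-a))=0.974185098; dist=6371·c=6206.533 ≈ 6206.5 km; running total=39040.5 km
Leg 4 bearing: y=sinΔλ·cosφ2=-0.82650078, x=cosφ1·sinφ2-sinφ1·cosφ2·cosΔλ=-0.03506587; θ=atan2(y, x)=-92.4294° <0 so +360° → 267.5706° ≈ 267.6°
Leg 5: φ1=-0.4177777, φ2=-0.7197057, Δφ=-0.3019280, Δλ=-3.0299125 rad; a=sin²(Δφ/2)+cosφ1·cosφ2·sin²(Δλ/2)=0.7077989859; c=2·atan2(√a, √(1-a))=1.999396469; dist=6371·c=12738.155 ≈ 12738.2 km; running total=51778.7 km
Leg 5 bearing: y=sinΔλ·cosφ2=-0.08380896, x=cosφ1·sinφ2-sinφ1·cosφ2·cosΔλ=-0.90567896; θ=atan2(y, x)=-174.7131° <0 so +360° → 185.2869° ≈ 185.3°
Leg 6: φ1=-0.7197057, φ2=-0.1857589, Δφ=0.5339468, Δλ=3.4304220 rad; a=sin²(Δφ/2)+cosφ1·cosφ2·sin²(Δλ/2)=0.7933533382; c=2·atan2(√a, √(1-a))=2.197782309; dist=6371·c=14002.071 ≈ 14002.1 km; running total=65780.8 km
Leg 6 bearing: y=sinΔλ·cosφ2=-0.27993010, x=cosφ1·sinφ2-sinφ1·cosφ2·cosΔλ=-0.75987789; θ=atan2(y, x)=-159.7768° <0 so +360° → 200.2232° ≈ 200.2°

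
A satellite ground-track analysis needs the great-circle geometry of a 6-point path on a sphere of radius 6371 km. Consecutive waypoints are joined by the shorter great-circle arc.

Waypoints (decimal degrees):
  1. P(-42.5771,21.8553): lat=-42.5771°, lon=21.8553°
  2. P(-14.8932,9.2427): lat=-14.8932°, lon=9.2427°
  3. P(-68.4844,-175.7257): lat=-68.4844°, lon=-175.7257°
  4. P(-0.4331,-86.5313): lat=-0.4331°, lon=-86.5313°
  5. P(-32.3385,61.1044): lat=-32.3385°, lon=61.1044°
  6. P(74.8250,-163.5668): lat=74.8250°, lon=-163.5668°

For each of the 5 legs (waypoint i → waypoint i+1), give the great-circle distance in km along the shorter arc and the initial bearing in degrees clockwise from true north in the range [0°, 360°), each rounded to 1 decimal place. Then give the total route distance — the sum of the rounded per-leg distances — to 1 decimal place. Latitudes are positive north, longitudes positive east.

Leg 1: dist=3306.1 km, bearing=334.8°
Leg 2: dist=10735.4 km, bearing=178.2°
Leg 3: dist=9929.9 km, bearing=89.4°
Leg 4: dist=15033.8 km, bearing=140.1°
Leg 5: dist=14715.7 km, bearing=14.4°
Total: 53720.9 km

Leg 1: φ1=-0.7431106, φ2=-0.2599354, Δφ=0.4831752, Δλ=-0.2201314 rad; a=sin²(Δφ/2)+cosφ1·cosφ2·sin²(Δλ/2)=0.0658241553; c=2·atan2(√a, √(1-a))=0.518927288; dist=6371·c=3306.086 ≈ 3306.1 km; running total=3306.1 km
Leg 1 bearing: y=sinΔλ·cosφ2=-0.21102247, x=cosφ1·sinφ2-sinφ1·cosφ2·cosΔλ=0.44881495; θ=atan2(y, x)=-25.1818° <0 so +360° → 334.8182° ≈ 334.8°
Leg 2: φ1=-0.2599354, φ2=-1.1952783, Δφ=-0.9353429, Δλ=-3.2283076 rad; a=sin²(Δφ/2)+cosφ1·cosφ2·sin²(Δλ/2)=0.5569968798; c=2·atan2(√a, √(1-a))=1.685038425; dist=6371·c=10735.380 ≈ 10735.4 km; running total=14041.5 km
Leg 2 bearing: y=sinΔλ·cosφ2=0.03176326, x=cosφ1·sinφ2-sinφ1·cosφ2·cosΔλ=-0.99297357; θ=atan2(y, x)=178.1678° ≈ 178.2°
Leg 3: φ1=-1.1952783, φ2=-0.0075590, Δφ=1.1877192, Δλ=1.5567360 rad; a=sin²(Δφ/2)+cosφ1·cosφ2·sin²(Δλ/2)=0.4939056937; c=2·atan2(√a, √(1-a))=1.558607412; dist=6371·c=9929.888 ≈ 9929.9 km; running total=23971.4 km
Leg 3 bearing: y=sinΔλ·cosφ2=0.99987259, x=cosφ1·sinφ2-sinφ1·cosφ2·cosΔλ=0.01030753; θ=atan2(y, x)=89.4094° ≈ 89.4°
Leg 4: φ1=-0.0075590, φ2=-0.5644133, Δφ=-0.5568543, Δλ=2.5767291 rad; a=sin²(Δφ/2)+cosφ1·cosφ2·sin²(Δλ/2)=0.8547964833; c=2·atan2(√a, √(1-a))=2.359716698; dist=6371·c=15033.755 ≈ 15033.8 km; running total=39005.2 km
Leg 4 bearing: y=sinΔλ·cosφ2=0.45227686, x=cosφ1·sinφ2-sinφ1·cosφ2·cosΔλ=-0.54029942; θ=atan2(y, x)=140.0678° ≈ 140.1°
Leg 5: φ1=-0.5644133, φ2=1.3059426, Δφ=1.8703559, Δλ=-3.9212522 rad; a=sin²(Δφ/2)+cosφ1·cosφ2·sin²(Δλ/2)=0.8367763101; c=2·atan2(√a, √(1-a))=2.309801081; dist=6371·c=14715.743 ≈ 14715.7 km; running total=53720.9 km
Leg 5 bearing: y=sinΔλ·cosφ2=0.18403274, x=cosφ1·sinφ2-sinφ1·cosφ2·cosΔλ=0.71586229; θ=atan2(y, x)=14.4173° ≈ 14.4°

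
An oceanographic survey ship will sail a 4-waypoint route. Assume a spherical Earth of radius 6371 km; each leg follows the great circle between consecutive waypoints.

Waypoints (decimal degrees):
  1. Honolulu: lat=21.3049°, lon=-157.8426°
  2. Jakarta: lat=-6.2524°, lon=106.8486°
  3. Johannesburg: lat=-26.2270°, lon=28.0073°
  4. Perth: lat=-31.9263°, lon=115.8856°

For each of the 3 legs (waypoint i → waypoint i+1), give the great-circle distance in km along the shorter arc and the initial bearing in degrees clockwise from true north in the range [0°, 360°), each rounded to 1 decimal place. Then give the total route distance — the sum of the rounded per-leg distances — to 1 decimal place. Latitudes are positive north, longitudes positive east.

Leg 1: dist=10807.7 km, bearing=266.1°
Leg 2: dist=8589.8 km, bearing=244.5°
Leg 3: dist=8319.3 km, bearing=118.5°
Total: 27716.8 km

Leg 1: φ1=0.3718407, φ2=-0.1091250, Δφ=-0.4809656, Δλ=4.6197329 rad; a=sin²(Δφ/2)+cosφ1·cosφ2·sin²(Δλ/2)=0.5626287828; c=2·atan2(√a, √(1-a))=1.696383764; dist=6371·c=10807.661 ≈ 10807.7 km; running total=10807.7 km
Leg 1 bearing: y=sinΔλ·cosφ2=-0.98978779, x=cosφ1·sinφ2-sinφ1·cosφ2·cosΔλ=-0.06804903; θ=atan2(y, x)=-93.9330° <0 so +360° → 266.0670° ≈ 266.1°
Leg 2: φ1=-0.1091250, φ2=-0.4577475, Δφ=-0.3486225, Δλ=-1.3760403 rad; a=sin²(Δφ/2)+cosφ1·cosφ2·sin²(Δλ/2)=0.3896496099; c=2·atan2(√a, √(1-a))=1.348263417; dist=6371·c=8589.786 ≈ 8589.8 km; running total=19397.5 km
Leg 2 bearing: y=sinΔλ·cosφ2=-0.88009140, x=cosφ1·sinφ2-sinφ1·cosφ2·cosΔλ=-0.42039302; θ=atan2(y, x)=-115.5324° <0 so +360° → 244.4676° ≈ 244.5°
Leg 3: φ1=-0.4577475, φ2=-0.5572191, Δφ=-0.0994716, Δλ=1.5337657 rad; a=sin²(Δφ/2)+cosφ1·cosφ2·sin²(Δλ/2)=0.3690544206; c=2·atan2(√a, √(1-a))=1.305815091; dist=6371·c=8319.348 ≈ 8319.3 km; running total=27716.8 km
Leg 3 bearing: y=sinΔλ·cosφ2=0.84814718, x=cosφ1·sinφ2-sinφ1·cosφ2·cosΔλ=-0.46049905; θ=atan2(y, x)=118.4996° ≈ 118.5°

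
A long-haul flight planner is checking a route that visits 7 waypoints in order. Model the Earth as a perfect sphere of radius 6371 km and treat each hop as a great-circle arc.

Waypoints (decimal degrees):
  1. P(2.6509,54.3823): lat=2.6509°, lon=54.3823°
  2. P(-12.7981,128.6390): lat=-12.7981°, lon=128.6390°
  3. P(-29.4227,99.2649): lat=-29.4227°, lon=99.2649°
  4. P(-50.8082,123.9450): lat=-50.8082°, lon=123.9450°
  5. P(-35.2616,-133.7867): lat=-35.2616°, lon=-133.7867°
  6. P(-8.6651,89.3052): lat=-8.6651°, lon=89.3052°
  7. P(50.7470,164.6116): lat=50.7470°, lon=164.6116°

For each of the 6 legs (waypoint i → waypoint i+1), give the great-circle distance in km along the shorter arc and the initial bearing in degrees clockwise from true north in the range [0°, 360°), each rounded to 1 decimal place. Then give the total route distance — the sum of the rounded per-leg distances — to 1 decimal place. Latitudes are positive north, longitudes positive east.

Leg 1: dist=8371.0 km, bearing=104.0°
Leg 2: dist=3546.8 km, bearing=234.0°
Leg 3: dist=3141.5 km, bearing=146.1°
Leg 4: dist=7812.3 km, bearing=122.0°
Leg 5: dist=13361.7 km, bearing=231.4°
Leg 6: dist=9739.9 km, bearing=37.8°
Total: 45973.2 km

Leg 1: φ1=0.0462669, φ2=-0.2233690, Δφ=-0.2696359, Δλ=1.2960239 rad; a=sin²(Δφ/2)+cosφ1·cosφ2·sin²(Δλ/2)=0.3729705686; c=2·atan2(√a, √(1-a))=1.313921813; dist=6371·c=8370.996 ≈ 8371.0 km; running total=8371.0 km
Leg 1 bearing: y=sinΔλ·cosφ2=0.93857562, x=cosφ1·sinφ2-sinφ1·cosφ2·cosΔλ=-0.23351638; θ=atan2(y, x)=103.9714° ≈ 104.0°
Leg 2: φ1=-0.2233690, φ2=-0.5135230, Δφ=-0.2901540, Δλ=-0.5126748 rad; a=sin²(Δφ/2)+cosφ1·cosφ2·sin²(Δλ/2)=0.0755001061; c=2·atan2(√a, √(1-a))=0.556706853; dist=6371·c=3546.779 ≈ 3546.8 km; running total=11917.8 km
Leg 2 bearing: y=sinΔλ·cosφ2=-0.42724355, x=cosφ1·sinφ2-sinφ1·cosφ2·cosΔλ=-0.31090563; θ=atan2(y, x)=-126.0434° <0 so +360° → 233.9566° ≈ 234.0°
Leg 3: φ1=-0.5135230, φ2=-0.8867704, Δφ=-0.3732474, Δλ=0.4307490 rad; a=sin²(Δφ/2)+cosφ1·cosφ2·sin²(Δλ/2)=0.0595651581; c=2·atan2(√a, √(1-a))=0.493099994; dist=6371·c=3141.540 ≈ 3141.5 km; running total=15059.3 km
Leg 3 bearing: y=sinΔλ·cosφ2=0.26385847, x=cosφ1·sinφ2-sinφ1·cosφ2·cosΔλ=-0.39299784; θ=atan2(y, x)=146.1226° ≈ 146.1°
Leg 4: φ1=-0.8867704, φ2=-0.6154310, Δφ=0.2713394, Δλ=-4.4982668 rad; a=sin²(Δφ/2)+cosφ1·cosφ2·sin²(Δλ/2)=0.3311020089; c=2·atan2(√a, √(1-a))=1.226222078; dist=6371·c=7812.261 ≈ 7812.3 km; running total=22871.6 km
Leg 4 bearing: y=sinΔλ·cosφ2=0.79787795, x=cosφ1·sinφ2-sinφ1·cosφ2·cosΔλ=-0.49928414; θ=atan2(y, x)=122.0369° ≈ 122.0°
Leg 5: φ1=-0.6154310, φ2=-0.1512345, Δφ=0.4641965, Δλ=3.8936882 rad; a=sin²(Δφ/2)+cosφ1·cosφ2·sin²(Δλ/2)=0.7512457908; c=2·atan2(√a, √(1-a))=2.097274530; dist=6371·c=13361.736 ≈ 13361.7 km; running total=36233.3 km
Leg 5 bearing: y=sinΔλ·cosφ2=-0.67537272, x=cosφ1·sinφ2-sinφ1·cosφ2·cosΔλ=-0.53979060; θ=atan2(y, x)=-128.6335° <0 so +360° → 231.3665° ≈ 231.4°
Leg 6: φ1=-0.1512345, φ2=0.8857022, Δφ=1.0369368, Δλ=1.3143446 rad; a=sin²(Δφ/2)+cosφ1·cosφ2·sin²(Δλ/2)=0.4789999913; c=2·atan2(√a, √(1-a))=1.528783952; dist=6371·c=9739.883 ≈ 9739.9 km; running total=45973.2 km
Leg 6 bearing: y=sinΔλ·cosφ2=0.61205261, x=cosφ1·sinφ2-sinφ1·cosφ2·cosΔλ=0.78970096; θ=atan2(y, x)=37.7772° ≈ 37.8°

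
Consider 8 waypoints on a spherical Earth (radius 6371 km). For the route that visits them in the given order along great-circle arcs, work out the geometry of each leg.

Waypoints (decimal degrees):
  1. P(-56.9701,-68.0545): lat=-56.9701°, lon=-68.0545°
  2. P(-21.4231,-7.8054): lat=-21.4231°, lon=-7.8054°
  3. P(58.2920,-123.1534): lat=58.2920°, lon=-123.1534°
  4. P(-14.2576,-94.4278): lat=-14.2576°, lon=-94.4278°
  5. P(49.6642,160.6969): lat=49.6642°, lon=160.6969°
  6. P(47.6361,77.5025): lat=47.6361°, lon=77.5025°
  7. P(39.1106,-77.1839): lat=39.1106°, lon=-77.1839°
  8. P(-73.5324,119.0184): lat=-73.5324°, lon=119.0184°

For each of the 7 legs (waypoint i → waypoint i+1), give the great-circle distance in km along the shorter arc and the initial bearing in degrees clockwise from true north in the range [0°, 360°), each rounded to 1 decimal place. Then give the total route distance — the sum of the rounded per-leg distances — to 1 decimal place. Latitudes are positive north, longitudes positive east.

Leg 1: φ1=-0.9943158, φ2=-0.3739036, Δφ=0.6204122, Δλ=1.0515452 rad; a=sin²(Δφ/2)+cosφ1·cosφ2·sin²(Δλ/2)=0.2209911324; c=2·atan2(√a, √(1-a))=0.978801214; dist=6371·c=6235.943 ≈ 6235.9 km; running total=6235.9 km
Leg 1 bearing: y=sinΔλ·cosφ2=0.80820651, x=cosφ1·sinφ2-sinφ1·cosφ2·cosΔλ=0.18819787; θ=atan2(y, x)=76.8918° ≈ 76.9°
Leg 2: φ1=-0.3739036, φ2=1.0173873, Δφ=1.3912910, Δλ=-2.0132024 rad; a=sin²(Δφ/2)+cosφ1·cosφ2·sin²(Δλ/2)=0.7601002551; c=2·atan2(√a, √(1-a))=2.117882038; dist=6371·c=13493.026 ≈ 13493.0 km; running total=19728.9 km
Leg 2 bearing: y=sinΔλ·cosφ2=-0.47498881, x=cosφ1·sinφ2-sinφ1·cosφ2·cosΔλ=0.70977254; θ=atan2(y, x)=-33.7909° <0 so +360° → 326.2091° ≈ 326.2°
Leg 3: φ1=1.0173873, φ2=-0.2488421, Δφ=-1.2662294, Δλ=0.5013563 rad; a=sin²(Δφ/2)+cosφ1·cosφ2·sin²(Δλ/2)=0.3814055915; c=2·atan2(√a, √(1-a))=1.331325263; dist=6371·c=8481.873 ≈ 8481.9 km; running total=28210.8 km
Leg 3 bearing: y=sinΔλ·cosφ2=0.46581157, x=cosφ1·sinφ2-sinφ1·cosφ2·cosΔλ=-0.85250281; θ=atan2(y, x)=151.3476° ≈ 151.3°
Leg 4: φ1=-0.2488421, φ2=0.8668038, Δφ=1.1156459, Δλ=4.4527660 rad; a=sin²(Δφ/2)+cosφ1·cosφ2·sin²(Δλ/2)=0.6743886834; c=2·atan2(√a, √(1-a))=1.927062562; dist=6371·c=12277.316 ≈ 12277.3 km; running total=40488.1 km
Leg 4 bearing: y=sinΔλ·cosφ2=-0.62557425, x=cosφ1·sinφ2-sinφ1·cosφ2·cosΔλ=0.69786188; θ=atan2(y, x)=-41.8735° <0 so +360° → 318.1265° ≈ 318.1°
Leg 5: φ1=0.8668038, φ2=0.8314068, Δφ=-0.0353970, Δλ=-1.4520162 rad; a=sin²(Δφ/2)+cosφ1·cosφ2·sin²(Δλ/2)=0.1925469299; c=2·atan2(√a, √(1-a))=0.908529387; dist=6371·c=5788.241 ≈ 5788.2 km; running total=46276.3 km
Leg 5 bearing: y=sinΔλ·cosφ2=-0.66908908, x=cosφ1·sinφ2-sinφ1·cosφ2·cosΔλ=0.41738501; θ=atan2(y, x)=-58.0436° <0 so +360° → 301.9564° ≈ 302.0°
Leg 6: φ1=0.8314068, φ2=0.6826087, Δφ=-0.1487980, Δλ=-2.6997870 rad; a=sin²(Δφ/2)+cosφ1·cosφ2·sin²(Δλ/2)=0.5032733938; c=2·atan2(√a, √(1-a))=1.577343161; dist=6371·c=10049.253 ≈ 10049.3 km; running total=56325.6 km
Leg 6 bearing: y=sinΔλ·cosφ2=-0.33176617, x=cosφ1·sinφ2-sinφ1·cosφ2·cosΔλ=0.94333894; θ=atan2(y, x)=-19.3764° <0 so +360° → 340.6236° ≈ 340.6°
Leg 7: φ1=0.6826087, φ2=-1.2833825, Δφ=-1.9659912, Δλ=3.4243761 rad; a=sin²(Δφ/2)+cosφ1·cosφ2·sin²(Δλ/2)=0.9080812025; c=2·atan2(√a, √(1-a))=2.525534372; dist=6371·c=16090.179 ≈ 16090.2 km; running total=72415.8 km
Leg 7 bearing: y=sinΔλ·cosφ2=-0.07909740, x=cosφ1·sinφ2-sinφ1·cosφ2·cosΔλ=-0.57238320; θ=atan2(y, x)=-172.1321° <0 so +360° → 187.8679° ≈ 187.9°

Leg 1: dist=6235.9 km, bearing=76.9°
Leg 2: dist=13493.0 km, bearing=326.2°
Leg 3: dist=8481.9 km, bearing=151.3°
Leg 4: dist=12277.3 km, bearing=318.1°
Leg 5: dist=5788.2 km, bearing=302.0°
Leg 6: dist=10049.3 km, bearing=340.6°
Leg 7: dist=16090.2 km, bearing=187.9°
Total: 72415.8 km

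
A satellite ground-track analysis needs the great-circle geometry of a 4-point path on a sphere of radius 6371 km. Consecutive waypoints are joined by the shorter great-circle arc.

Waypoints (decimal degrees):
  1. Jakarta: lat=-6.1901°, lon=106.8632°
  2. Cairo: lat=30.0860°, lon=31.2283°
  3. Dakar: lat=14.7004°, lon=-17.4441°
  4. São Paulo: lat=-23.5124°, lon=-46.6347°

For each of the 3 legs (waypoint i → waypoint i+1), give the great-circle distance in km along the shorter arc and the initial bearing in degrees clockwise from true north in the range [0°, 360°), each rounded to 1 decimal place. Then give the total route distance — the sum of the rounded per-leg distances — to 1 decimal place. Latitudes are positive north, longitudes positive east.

Leg 1: dist=8987.9 km, bearing=301.9°
Leg 2: dist=5244.4 km, bearing=262.1°
Leg 3: dist=5303.4 km, bearing=217.2°
Total: 19535.7 km

Leg 1: φ1=-0.1080376, φ2=0.5250998, Δφ=0.6331374, Δλ=-1.3200780 rad; a=sin²(Δφ/2)+cosφ1·cosφ2·sin²(Δλ/2)=0.4203155931; c=2·atan2(√a, √(1-a))=1.410745065; dist=6371·c=8987.857 ≈ 8987.9 km; running total=8987.9 km
Leg 1 bearing: y=sinΔλ·cosφ2=-0.83822068, x=cosφ1·sinφ2-sinφ1·cosφ2·cosΔλ=0.52152437; θ=atan2(y, x)=-58.1109° <0 so +360° → 301.8891° ≈ 301.9°
Leg 2: φ1=0.5250998, φ2=0.2565704, Δφ=-0.2685294, Δλ=-0.8494936 rad; a=sin²(Δφ/2)+cosφ1·cosφ2·sin²(Δλ/2)=0.1600483410; c=2·atan2(√a, √(1-a))=0.823165545; dist=6371·c=5244.388 ≈ 5244.4 km; running total=14232.3 km
Leg 2 bearing: y=sinΔλ·cosφ2=-0.72636463, x=cosφ1·sinφ2-sinφ1·cosφ2·cosΔλ=-0.10062753; θ=atan2(y, x)=-97.8873° <0 so +360° → 262.1127° ≈ 262.1°
Leg 3: φ1=0.2565704, φ2=-0.4103688, Δφ=-0.6669392, Δλ=-0.5094721 rad; a=sin²(Δφ/2)+cosφ1·cosφ2·sin²(Δλ/2)=0.1634615094; c=2·atan2(√a, √(1-a))=0.832434888; dist=6371·c=5303.443 ≈ 5303.4 km; running total=19535.7 km
Leg 3 bearing: y=sinΔλ·cosφ2=-0.44722318, x=cosφ1·sinφ2-sinφ1·cosφ2·cosΔλ=-0.58903209; θ=atan2(y, x)=-142.7924° <0 so +360° → 217.2076° ≈ 217.2°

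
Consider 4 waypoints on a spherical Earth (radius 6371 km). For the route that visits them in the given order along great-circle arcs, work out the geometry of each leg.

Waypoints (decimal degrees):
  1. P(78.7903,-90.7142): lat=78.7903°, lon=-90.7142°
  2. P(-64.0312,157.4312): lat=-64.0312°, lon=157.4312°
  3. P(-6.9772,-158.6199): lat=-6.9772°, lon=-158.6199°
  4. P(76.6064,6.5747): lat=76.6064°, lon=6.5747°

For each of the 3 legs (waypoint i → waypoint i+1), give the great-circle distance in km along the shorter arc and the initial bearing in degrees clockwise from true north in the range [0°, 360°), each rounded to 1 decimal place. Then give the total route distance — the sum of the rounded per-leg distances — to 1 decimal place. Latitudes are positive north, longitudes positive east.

Leg 1: dist=17346.8 km, bearing=267.9°
Leg 2: dist=7231.1 km, bearing=49.5°
Leg 3: dist=12220.9 km, bearing=3.6°
Total: 36798.8 km

Leg 1: φ1=1.3751502, φ2=-1.1175553, Δφ=-2.4927054, Δλ=4.3309543 rad; a=sin²(Δφ/2)+cosφ1·cosφ2·sin²(Δλ/2)=0.9567844359; c=2·atan2(√a, √(1-a))=2.722771203; dist=6371·c=17346.775 ≈ 17346.8 km; running total=17346.8 km
Leg 1 bearing: y=sinΔλ·cosφ2=-0.40641176, x=cosφ1·sinφ2-sinφ1·cosφ2·cosΔλ=-0.01487952; θ=atan2(y, x)=-92.0968° <0 so +360° → 267.9032° ≈ 267.9°
Leg 2: φ1=-1.1175553, φ2=-0.1217751, Δφ=0.9957802, Δλ=-5.5161323 rad; a=sin²(Δφ/2)+cosφ1·cosφ2·sin²(Δλ/2)=0.2889341685; c=2·atan2(√a, √(1-a))=1.135000849; dist=6371·c=7231.090 ≈ 7231.1 km; running total=24577.9 km
Leg 2 bearing: y=sinΔλ·cosφ2=0.68887705, x=cosφ1·sinφ2-sinφ1·cosφ2·cosΔλ=0.58928199; θ=atan2(y, x)=49.4555° ≈ 49.5°
Leg 3: φ1=-0.1217751, φ2=1.3370339, Δφ=1.4588090, Δλ=2.8831897 rad; a=sin²(Δφ/2)+cosφ1·cosφ2·sin²(Δλ/2)=0.6702303493; c=2·atan2(√a, √(1-a))=1.918203151; dist=6371·c=12220.872 ≈ 12220.9 km; running total=36798.8 km
Leg 3 bearing: y=sinΔλ·cosφ2=0.05919237, x=cosφ1·sinφ2-sinφ1·cosφ2·cosΔλ=0.93839372; θ=atan2(y, x)=3.6093° ≈ 3.6°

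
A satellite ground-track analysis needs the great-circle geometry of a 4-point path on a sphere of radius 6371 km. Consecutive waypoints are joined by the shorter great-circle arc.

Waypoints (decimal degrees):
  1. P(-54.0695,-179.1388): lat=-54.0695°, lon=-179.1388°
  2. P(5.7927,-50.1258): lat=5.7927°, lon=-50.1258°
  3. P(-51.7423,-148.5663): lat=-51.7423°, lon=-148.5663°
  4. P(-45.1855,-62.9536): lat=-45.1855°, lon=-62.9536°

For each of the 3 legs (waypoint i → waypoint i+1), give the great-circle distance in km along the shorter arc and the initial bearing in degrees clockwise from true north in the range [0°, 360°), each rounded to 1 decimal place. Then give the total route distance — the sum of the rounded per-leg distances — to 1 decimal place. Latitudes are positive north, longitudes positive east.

Leg 1: φ1=-0.9436908, φ2=0.1011017, Δφ=1.0447925, Δλ=2.2517016 rad; a=sin²(Δφ/2)+cosφ1·cosφ2·sin²(Δλ/2)=0.7246151019; c=2·atan2(√a, √(1-a))=2.036699847; dist=6371·c=12975.815 ≈ 12975.8 km; running total=12975.8 km
Leg 1 bearing: y=sinΔλ·cosφ2=0.77303545, x=cosφ1·sinφ2-sinφ1·cosφ2·cosΔλ=-0.44789332; θ=atan2(y, x)=120.0878° ≈ 120.1°
Leg 2: φ1=0.1011017, φ2=-0.9030735, Δφ=-1.0041752, Δλ=-1.7181108 rad; a=sin²(Δφ/2)+cosφ1·cosφ2·sin²(Δλ/2)=0.5848383361; c=2·atan2(√a, √(1-a))=1.741297901; dist=6371·c=11093.809 ≈ 11093.8 km; running total=24069.6 km
Leg 2 bearing: y=sinΔλ·cosφ2=-0.61249283, x=cosφ1·sinφ2-sinφ1·cosφ2·cosΔλ=-0.77205075; θ=atan2(y, x)=-141.5739° <0 so +360° → 218.4261° ≈ 218.4°
Leg 3: φ1=-0.9030735, φ2=-0.7886357, Δφ=0.1144377, Δλ=1.4942235 rad; a=sin²(Δφ/2)+cosφ1·cosφ2·sin²(Δλ/2)=0.2047879404; c=2·atan2(√a, √(1-a))=0.939212097; dist=6371·c=5983.720 ≈ 5983.7 km; running total=30053.3 km
Leg 3 bearing: y=sinΔλ·cosφ2=0.70274847, x=cosφ1·sinφ2-sinφ1·cosφ2·cosΔλ=-0.39691807; θ=atan2(y, x)=119.4581° ≈ 119.5°

Leg 1: dist=12975.8 km, bearing=120.1°
Leg 2: dist=11093.8 km, bearing=218.4°
Leg 3: dist=5983.7 km, bearing=119.5°
Total: 30053.3 km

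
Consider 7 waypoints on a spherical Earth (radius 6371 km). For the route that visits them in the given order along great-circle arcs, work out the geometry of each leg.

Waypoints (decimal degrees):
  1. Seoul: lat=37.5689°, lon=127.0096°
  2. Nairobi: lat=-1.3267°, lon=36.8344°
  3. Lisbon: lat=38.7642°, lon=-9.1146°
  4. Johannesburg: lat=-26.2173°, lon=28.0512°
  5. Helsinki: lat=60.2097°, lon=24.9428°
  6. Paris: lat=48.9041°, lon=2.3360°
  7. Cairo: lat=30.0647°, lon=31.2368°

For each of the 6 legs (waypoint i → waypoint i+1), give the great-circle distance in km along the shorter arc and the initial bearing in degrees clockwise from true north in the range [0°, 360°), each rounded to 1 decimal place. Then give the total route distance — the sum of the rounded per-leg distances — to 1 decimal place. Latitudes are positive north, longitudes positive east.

Leg 1: dist=10112.9 km, bearing=269.1°
Leg 2: dist=6467.4 km, bearing=318.7°
Leg 3: dist=8194.0 km, bearing=145.6°
Leg 4: dist=9614.4 km, bearing=358.5°
Leg 5: dist=1907.7 km, bearing=238.9°
Leg 6: dist=3212.0 km, bearing=120.0°
Total: 39508.4 km

Leg 1: φ1=0.6557010, φ2=-0.0231553, Δφ=-0.6788563, Δλ=-1.5738541 rad; a=sin²(Δφ/2)+cosφ1·cosφ2·sin²(Δλ/2)=0.5082699489; c=2·atan2(√a, √(1-a))=1.587336979; dist=6371·c=10112.924 ≈ 10112.9 km; running total=10112.9 km
Leg 1 bearing: y=sinΔλ·cosφ2=-0.99972725, x=cosφ1·sinφ2-sinφ1·cosφ2·cosΔλ=-0.01648782; θ=atan2(y, x)=-90.9449° <0 so +360° → 269.0551° ≈ 269.1°
Leg 2: φ1=-0.0231553, φ2=0.6765629, Δφ=0.6997182, Δλ=-0.8019613 rad; a=sin²(Δφ/2)+cosφ1·cosφ2·sin²(Δλ/2)=0.2362486986; c=2·atan2(√a, √(1-a))=1.015138112; dist=6371·c=6467.445 ≈ 6467.4 km; running total=16580.3 km
Leg 2 bearing: y=sinΔλ·cosφ2=-0.56040799, x=cosφ1·sinφ2-sinφ1·cosφ2·cosΔλ=0.63850128; θ=atan2(y, x)=-41.2732° <0 so +360° → 318.7268° ≈ 318.7°
Leg 3: φ1=0.6765629, φ2=-0.4575782, Δφ=-1.1341411, Δλ=0.6486656 rad; a=sin²(Δφ/2)+cosφ1·cosφ2·sin²(Δλ/2)=0.3595835459; c=2·atan2(√a, √(1-a))=1.286134495; dist=6371·c=8193.963 ≈ 8194.0 km; running total=24774.3 km
Leg 3 bearing: y=sinΔλ·cosφ2=0.54197436, x=cosφ1·sinφ2-sinφ1·cosφ2·cosΔλ=-0.79208375; θ=atan2(y, x)=145.6186° ≈ 145.6°
Leg 4: φ1=-0.4575782, φ2=1.0508575, Δφ=1.5084357, Δλ=-0.0542518 rad; a=sin²(Δφ/2)+cosφ1·cosφ2·sin²(Δλ/2)=0.4691677822; c=2·atan2(√a, √(1-a))=1.509092744; dist=6371·c=9614.430 ≈ 9614.4 km; running total=34388.7 km
Leg 4 bearing: y=sinΔλ·cosφ2=-0.02694055, x=cosφ1·sinφ2-sinφ1·cosφ2·cosΔλ=0.99773328; θ=atan2(y, x)=-1.5467° <0 so +360° → 358.4533° ≈ 358.5°
Leg 5: φ1=1.0508575, φ2=0.8535376, Δφ=-0.1973199, Δλ=-0.3945631 rad; a=sin²(Δφ/2)+cosφ1·cosφ2·sin²(Δλ/2)=0.0222485093; c=2·atan2(√a, √(1-a))=0.299436099; dist=6371·c=1907.707 ≈ 1907.7 km; running total=36296.4 km
Leg 5 bearing: y=sinΔλ·cosφ2=-0.25267753, x=cosφ1·sinφ2-sinφ1·cosφ2·cosΔλ=-0.15221077; θ=atan2(y, x)=-121.0644° <0 so +360° → 238.9356° ≈ 238.9°
Leg 6: φ1=0.8535376, φ2=0.5247280, Δφ=-0.3288096, Δλ=0.5044141 rad; a=sin²(Δφ/2)+cosφ1·cosφ2·sin²(Δλ/2)=0.0622114161; c=2·atan2(√a, √(1-a))=0.504167030; dist=6371·c=3212.048 ≈ 3212.0 km; running total=39508.4 km
Leg 6 bearing: y=sinΔλ·cosφ2=0.41827227, x=cosφ1·sinφ2-sinφ1·cosφ2·cosΔλ=-0.24168768; θ=atan2(y, x)=120.0203° ≈ 120.0°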